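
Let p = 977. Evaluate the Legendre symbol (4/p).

Euler's criterion: (4/977) ≡ 4^488 (mod 977).
4^2 ≡ 16 (mod 977)
4^4 ≡ 256 (mod 977)
4^8 ≡ 77 (mod 977)
4^16 ≡ 67 (mod 977)
4^32 ≡ 581 (mod 977)
4^64 ≡ 496 (mod 977)
4^128 ≡ 789 (mod 977)
4^256 ≡ 172 (mod 977)
4^488 = 4^(256+128+64+32+8) ≡ 1 (mod 977).
Result is 1, so (4/977) = 1.

1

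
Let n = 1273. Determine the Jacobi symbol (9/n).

1

Reciprocity: 9 ≡ 1 and 1273 ≡ 1 (mod 4), so (9/1273) = +(1273/9).
Reduce top mod 9: now compute (4/9).
Pull out 2^2: since 9 ≡ 1 (mod 8), (2/9) = +1, so (2/9)^2 = +1.
Reached (1/9) = 1. Collecting the sign flips along the way, the symbol is +1.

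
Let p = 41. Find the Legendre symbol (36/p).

1

Pull out 2^2: since 41 ≡ 1 (mod 8), (2/41) = +1, so (2/41)^2 = +1.
Reciprocity: 9 ≡ 1 and 41 ≡ 1 (mod 4), so (9/41) = +(41/9).
Reduce top mod 9: now compute (5/9).
Reciprocity: 5 ≡ 1 and 9 ≡ 1 (mod 4), so (5/9) = +(9/5).
Reduce top mod 5: now compute (4/5).
Pull out 2^2: since 5 ≡ 5 (mod 8), (2/5) = -1, so (2/5)^2 = +1.
Reached (1/5) = 1. Collecting the sign flips along the way, the symbol is +1.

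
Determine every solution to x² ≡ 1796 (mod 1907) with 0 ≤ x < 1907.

Since 1907 ≡ 3 (mod 4), a square root of 1796 is 1796^((1907+1)/4) = 1796^477 mod 1907.
Repeated squaring: 1796^2≡879, 1796^4≡306, 1796^8≡193, 1796^16≡1016, 1796^32≡569, 1796^64≡1478, 1796^128≡969, 1796^256≡717 (mod 1907).
1796^477 = 1796^(256+128+64+16+8+4+1) ≡ 554 (mod 1907).
Check: 554² = 306916 ≡ 1796 (mod 1907). The two roots are 554 and 1353.

554, 1353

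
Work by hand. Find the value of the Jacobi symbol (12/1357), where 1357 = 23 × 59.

1

Pull out 2^2: since 1357 ≡ 5 (mod 8), (2/1357) = -1, so (2/1357)^2 = +1.
Reciprocity: 3 ≡ 3 and 1357 ≡ 1 (mod 4), so (3/1357) = +(1357/3).
Reduce top mod 3: now compute (1/3).
Reached (1/3) = 1. Collecting the sign flips along the way, the symbol is +1.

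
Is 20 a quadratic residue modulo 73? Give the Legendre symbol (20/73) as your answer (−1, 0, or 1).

-1

Euler's criterion: (20/73) ≡ 20^36 (mod 73).
20^2 ≡ 35 (mod 73)
20^4 ≡ 57 (mod 73)
20^8 ≡ 37 (mod 73)
20^16 ≡ 55 (mod 73)
20^32 ≡ 32 (mod 73)
20^36 = 20^(32+4) ≡ 72 (mod 73).
Result is 72 ≡ −1, so (20/73) = −1.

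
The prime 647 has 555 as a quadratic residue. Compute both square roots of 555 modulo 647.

43, 604

Since 647 ≡ 3 (mod 4), a square root of 555 is 555^((647+1)/4) = 555^162 mod 647.
Repeated squaring: 555^2≡53, 555^4≡221, 555^8≡316, 555^16≡218, 555^32≡293, 555^64≡445, 555^128≡43 (mod 647).
555^162 = 555^(128+32+2) ≡ 43 (mod 647).
Check: 43² = 1849 ≡ 555 (mod 647). The two roots are 43 and 604.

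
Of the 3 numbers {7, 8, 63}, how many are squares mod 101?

(7/101) = -1 → non-residue.
(8/101) = -1 → non-residue.
(63/101) = -1 → non-residue.
Total quadratic residues among the 3: 0.

0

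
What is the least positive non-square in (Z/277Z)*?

2

(2/277) = −1, so 2 is the smallest positive non-residue mod 277.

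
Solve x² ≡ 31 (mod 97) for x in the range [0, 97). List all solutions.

97 ≡ 1 (mod 4), so we find a root by search.
Trying successive values, 15² = 225 ≡ 31 (mod 97). The other root is 97 − 15 = 82.

15, 82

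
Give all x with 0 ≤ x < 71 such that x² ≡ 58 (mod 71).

22, 49

Since 71 ≡ 3 (mod 4), a square root of 58 is 58^((71+1)/4) = 58^18 mod 71.
Repeated squaring: 58^2≡27, 58^4≡19, 58^8≡6, 58^16≡36 (mod 71).
58^18 = 58^(16+2) ≡ 49 (mod 71).
Check: 49² = 2401 ≡ 58 (mod 71). The two roots are 22 and 49.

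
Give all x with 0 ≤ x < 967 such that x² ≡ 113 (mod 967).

249, 718

Since 967 ≡ 3 (mod 4), a square root of 113 is 113^((967+1)/4) = 113^242 mod 967.
Repeated squaring: 113^2≡198, 113^4≡524, 113^8≡915, 113^16≡770, 113^32≡129, 113^64≡202, 113^128≡190 (mod 967).
113^242 = 113^(128+64+32+16+2) ≡ 718 (mod 967).
Check: 718² = 515524 ≡ 113 (mod 967). The two roots are 249 and 718.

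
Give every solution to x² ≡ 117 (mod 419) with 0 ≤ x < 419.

Since 419 ≡ 3 (mod 4), a square root of 117 is 117^((419+1)/4) = 117^105 mod 419.
Repeated squaring: 117^2≡281, 117^4≡189, 117^8≡106, 117^16≡342, 117^32≡63, 117^64≡198 (mod 419).
117^105 = 117^(64+32+8+1) ≡ 206 (mod 419).
Check: 206² = 42436 ≡ 117 (mod 419). The two roots are 206 and 213.

206, 213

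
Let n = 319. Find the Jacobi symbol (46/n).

1

Pull out 2: since 319 ≡ 7 (mod 8), (2/319) = +1.
Reciprocity: 23 ≡ 3 and 319 ≡ 3 (mod 4), so (23/319) = −(319/23).
Reduce top mod 23: now compute (20/23).
Pull out 2^2: since 23 ≡ 7 (mod 8), (2/23) = +1, so (2/23)^2 = +1.
Reciprocity: 5 ≡ 1 and 23 ≡ 3 (mod 4), so (5/23) = +(23/5).
Reduce top mod 5: now compute (3/5).
Reciprocity: 3 ≡ 3 and 5 ≡ 1 (mod 4), so (3/5) = +(5/3).
Reduce top mod 3: now compute (2/3).
Pull out 2: since 3 ≡ 3 (mod 8), (2/3) = -1.
Reached (1/3) = 1. Collecting the sign flips along the way, the symbol is +1.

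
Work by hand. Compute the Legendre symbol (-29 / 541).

-1

Euler's criterion: (-29/541) ≡ 512^270 (mod 541).
512^2 ≡ 300 (mod 541)
512^4 ≡ 194 (mod 541)
512^8 ≡ 307 (mod 541)
512^16 ≡ 115 (mod 541)
512^32 ≡ 241 (mod 541)
512^64 ≡ 194 (mod 541)
512^128 ≡ 307 (mod 541)
512^256 ≡ 115 (mod 541)
512^270 = 512^(256+8+4+2) ≡ 540 (mod 541).
Result is 540 ≡ −1, so (-29/541) = −1.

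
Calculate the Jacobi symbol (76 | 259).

1

Pull out 2^2: since 259 ≡ 3 (mod 8), (2/259) = -1, so (2/259)^2 = +1.
Reciprocity: 19 ≡ 3 and 259 ≡ 3 (mod 4), so (19/259) = −(259/19).
Reduce top mod 19: now compute (12/19).
Pull out 2^2: since 19 ≡ 3 (mod 8), (2/19) = -1, so (2/19)^2 = +1.
Reciprocity: 3 ≡ 3 and 19 ≡ 3 (mod 4), so (3/19) = −(19/3).
Reduce top mod 3: now compute (1/3).
Reached (1/3) = 1. Collecting the sign flips along the way, the symbol is +1.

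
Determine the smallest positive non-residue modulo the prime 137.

(2/137) = +1, so 2 is a residue.
(3/137) = −1, so 3 is the smallest positive non-residue mod 137.

3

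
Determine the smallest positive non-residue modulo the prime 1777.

5

(2/1777) = +1, so 2 is a residue.
(3/1777) = +1, so 3 is a residue.
(4/1777) = +1, so 4 is a residue.
(5/1777) = −1, so 5 is the smallest positive non-residue mod 1777.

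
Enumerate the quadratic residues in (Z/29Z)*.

1,4,5,6,7,9,13,16,20,22,23,24,25,28

Square k = 1,…,14 (k and 29−k give the same square):
1²=1, 2²=4, 3²=9, 4²=16, 5²=25, 6²≡7, 7²≡20, 8²≡6, 9²≡23, 10²≡13, 11²≡5, 12²≡28, 13²≡24, 14²≡22 (mod 29).
So the quadratic residues mod 29 are {1, 4, 5, 6, 7, 9, 13, 16, 20, 22, 23, 24, 25, 28}.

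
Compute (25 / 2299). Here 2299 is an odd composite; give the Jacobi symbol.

Reciprocity: 25 ≡ 1 and 2299 ≡ 3 (mod 4), so (25/2299) = +(2299/25).
Reduce top mod 25: now compute (24/25).
Pull out 2^3: since 25 ≡ 1 (mod 8), (2/25) = +1, so (2/25)^3 = +1.
Reciprocity: 3 ≡ 3 and 25 ≡ 1 (mod 4), so (3/25) = +(25/3).
Reduce top mod 3: now compute (1/3).
Reached (1/3) = 1. Collecting the sign flips along the way, the symbol is +1.

1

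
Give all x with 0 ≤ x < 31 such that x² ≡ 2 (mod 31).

8, 23

Since 31 ≡ 3 (mod 4), a square root of 2 is 2^((31+1)/4) = 2^8 mod 31.
Repeated squaring: 2^2≡4, 2^4≡16, 2^8≡8 (mod 31).
2^8 = 2^(8) ≡ 8 (mod 31).
Check: 8² = 64 ≡ 2 (mod 31). The two roots are 8 and 23.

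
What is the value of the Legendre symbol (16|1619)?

Pull out 2^4: since 1619 ≡ 3 (mod 8), (2/1619) = -1, so (2/1619)^4 = +1.
Reached (1/1619) = 1. Collecting the sign flips along the way, the symbol is +1.

1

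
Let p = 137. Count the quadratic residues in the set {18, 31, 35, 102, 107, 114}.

2

(18/137) = +1 → QR.
(31/137) = -1 → non-residue.
(35/137) = -1 → non-residue.
(102/137) = -1 → non-residue.
(107/137) = +1 → QR.
(114/137) = -1 → non-residue.
Total quadratic residues among the 6: 2.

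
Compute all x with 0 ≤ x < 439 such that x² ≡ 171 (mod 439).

Since 439 ≡ 3 (mod 4), a square root of 171 is 171^((439+1)/4) = 171^110 mod 439.
Repeated squaring: 171^2≡267, 171^4≡171, 171^8≡267, 171^16≡171, 171^32≡267, 171^64≡171 (mod 439).
171^110 = 171^(64+32+8+4+2) ≡ 267 (mod 439).
Check: 267² = 71289 ≡ 171 (mod 439). The two roots are 172 and 267.

172, 267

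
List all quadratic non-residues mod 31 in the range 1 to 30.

Square k = 1,…,15 (k and 31−k give the same square):
1²=1, 2²=4, 3²=9, 4²=16, 5²=25, 6²≡5, 7²≡18, 8²≡2, 9²≡19, 10²≡7, 11²≡28, 12²≡20, 13²≡14, 14²≡10, 15²≡8 (mod 31).
The residues are {1, 2, 4, 5, 7, 8, 9, 10, 14, 16, 18, 19, 20, 25, 28}; the non-residues are the remaining 15 nonzero classes.

3,6,11,12,13,15,17,21,22,23,24,26,27,29,30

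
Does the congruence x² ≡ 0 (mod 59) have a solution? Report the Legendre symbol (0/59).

Top reduces to 0: gcd > 1, so the symbol is 0.

0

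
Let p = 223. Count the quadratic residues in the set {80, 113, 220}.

1

(80/223) = -1 → non-residue.
(113/223) = -1 → non-residue.
(220/223) = +1 → QR.
Total quadratic residues among the 3: 1.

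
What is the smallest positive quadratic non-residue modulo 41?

3

(2/41) = +1, so 2 is a residue.
(3/41) = −1, so 3 is the smallest positive non-residue mod 41.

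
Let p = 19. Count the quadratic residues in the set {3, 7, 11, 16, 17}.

(3/19) = -1 → non-residue.
(7/19) = +1 → QR.
(11/19) = +1 → QR.
(16/19) = +1 → QR.
(17/19) = +1 → QR.
Total quadratic residues among the 5: 4.

4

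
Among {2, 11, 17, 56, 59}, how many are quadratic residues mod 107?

2

(2/107) = -1 → non-residue.
(11/107) = +1 → QR.
(17/107) = -1 → non-residue.
(56/107) = +1 → QR.
(59/107) = -1 → non-residue.
Total quadratic residues among the 5: 2.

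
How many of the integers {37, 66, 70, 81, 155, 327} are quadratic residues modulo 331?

(37/331) = -1 → non-residue.
(66/331) = -1 → non-residue.
(70/331) = +1 → QR.
(81/331) = +1 → QR.
(155/331) = +1 → QR.
(327/331) = -1 → non-residue.
Total quadratic residues among the 6: 3.

3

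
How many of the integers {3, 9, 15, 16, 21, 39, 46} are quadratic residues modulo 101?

3

(3/101) = -1 → non-residue.
(9/101) = +1 → QR.
(15/101) = -1 → non-residue.
(16/101) = +1 → QR.
(21/101) = +1 → QR.
(39/101) = -1 → non-residue.
(46/101) = -1 → non-residue.
Total quadratic residues among the 7: 3.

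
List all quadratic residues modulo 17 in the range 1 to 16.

Square k = 1,…,8 (k and 17−k give the same square):
1²=1, 2²=4, 3²=9, 4²=16, 5²≡8, 6²≡2, 7²≡15, 8²≡13 (mod 17).
So the quadratic residues mod 17 are {1, 2, 4, 8, 9, 13, 15, 16}.

1, 2, 4, 8, 9, 13, 15, 16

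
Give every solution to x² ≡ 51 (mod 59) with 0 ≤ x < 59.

13, 46

Since 59 ≡ 3 (mod 4), a square root of 51 is 51^((59+1)/4) = 51^15 mod 59.
Repeated squaring: 51^2≡5, 51^4≡25, 51^8≡35 (mod 59).
51^15 = 51^(8+4+2+1) ≡ 46 (mod 59).
Check: 46² = 2116 ≡ 51 (mod 59). The two roots are 13 and 46.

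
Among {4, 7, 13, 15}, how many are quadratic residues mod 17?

3

(4/17) = +1 → QR.
(7/17) = -1 → non-residue.
(13/17) = +1 → QR.
(15/17) = +1 → QR.
Total quadratic residues among the 4: 3.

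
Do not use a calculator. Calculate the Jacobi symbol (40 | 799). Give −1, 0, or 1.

1

Pull out 2^3: since 799 ≡ 7 (mod 8), (2/799) = +1, so (2/799)^3 = +1.
Reciprocity: 5 ≡ 1 and 799 ≡ 3 (mod 4), so (5/799) = +(799/5).
Reduce top mod 5: now compute (4/5).
Pull out 2^2: since 5 ≡ 5 (mod 8), (2/5) = -1, so (2/5)^2 = +1.
Reached (1/5) = 1. Collecting the sign flips along the way, the symbol is +1.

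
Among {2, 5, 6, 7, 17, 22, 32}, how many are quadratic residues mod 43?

2

(2/43) = -1 → non-residue.
(5/43) = -1 → non-residue.
(6/43) = +1 → QR.
(7/43) = -1 → non-residue.
(17/43) = +1 → QR.
(22/43) = -1 → non-residue.
(32/43) = -1 → non-residue.
Total quadratic residues among the 7: 2.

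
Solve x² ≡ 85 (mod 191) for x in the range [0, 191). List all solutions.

64, 127

Since 191 ≡ 3 (mod 4), a square root of 85 is 85^((191+1)/4) = 85^48 mod 191.
Repeated squaring: 85^2≡158, 85^4≡134, 85^8≡2, 85^16≡4, 85^32≡16 (mod 191).
85^48 = 85^(32+16) ≡ 64 (mod 191).
Check: 64² = 4096 ≡ 85 (mod 191). The two roots are 64 and 127.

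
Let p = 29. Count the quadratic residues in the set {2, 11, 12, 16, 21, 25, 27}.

2

(2/29) = -1 → non-residue.
(11/29) = -1 → non-residue.
(12/29) = -1 → non-residue.
(16/29) = +1 → QR.
(21/29) = -1 → non-residue.
(25/29) = +1 → QR.
(27/29) = -1 → non-residue.
Total quadratic residues among the 7: 2.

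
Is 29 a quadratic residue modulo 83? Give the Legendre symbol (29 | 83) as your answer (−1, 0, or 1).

Reciprocity: 29 ≡ 1 and 83 ≡ 3 (mod 4), so (29/83) = +(83/29).
Reduce top mod 29: now compute (25/29).
Reciprocity: 25 ≡ 1 and 29 ≡ 1 (mod 4), so (25/29) = +(29/25).
Reduce top mod 25: now compute (4/25).
Pull out 2^2: since 25 ≡ 1 (mod 8), (2/25) = +1, so (2/25)^2 = +1.
Reached (1/25) = 1. Collecting the sign flips along the way, the symbol is +1.

1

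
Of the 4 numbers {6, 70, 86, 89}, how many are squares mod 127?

(6/127) = -1 → non-residue.
(70/127) = +1 → QR.
(86/127) = -1 → non-residue.
(89/127) = -1 → non-residue.
Total quadratic residues among the 4: 1.

1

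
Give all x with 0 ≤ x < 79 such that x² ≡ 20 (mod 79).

39, 40

Since 79 ≡ 3 (mod 4), a square root of 20 is 20^((79+1)/4) = 20^20 mod 79.
Repeated squaring: 20^2≡5, 20^4≡25, 20^8≡72, 20^16≡49 (mod 79).
20^20 = 20^(16+4) ≡ 40 (mod 79).
Check: 40² = 1600 ≡ 20 (mod 79). The two roots are 39 and 40.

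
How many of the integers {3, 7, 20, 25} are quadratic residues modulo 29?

(3/29) = -1 → non-residue.
(7/29) = +1 → QR.
(20/29) = +1 → QR.
(25/29) = +1 → QR.
Total quadratic residues among the 4: 3.

3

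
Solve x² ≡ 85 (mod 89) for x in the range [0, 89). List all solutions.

21, 68

89 ≡ 1 (mod 4), so we find a root by search.
Trying successive values, 21² = 441 ≡ 85 (mod 89). The other root is 89 − 21 = 68.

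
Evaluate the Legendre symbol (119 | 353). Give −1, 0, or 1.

-1

Reciprocity: 119 ≡ 3 and 353 ≡ 1 (mod 4), so (119/353) = +(353/119).
Reduce top mod 119: now compute (115/119).
Reciprocity: 115 ≡ 3 and 119 ≡ 3 (mod 4), so (115/119) = −(119/115).
Reduce top mod 115: now compute (4/115).
Pull out 2^2: since 115 ≡ 3 (mod 8), (2/115) = -1, so (2/115)^2 = +1.
Reached (1/115) = 1. Collecting the sign flips along the way, the symbol is -1.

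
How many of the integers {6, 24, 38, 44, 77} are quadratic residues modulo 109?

(6/109) = -1 → non-residue.
(24/109) = -1 → non-residue.
(38/109) = +1 → QR.
(44/109) = -1 → non-residue.
(77/109) = -1 → non-residue.
Total quadratic residues among the 5: 1.

1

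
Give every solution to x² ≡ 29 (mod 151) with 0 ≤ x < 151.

28, 123

Since 151 ≡ 3 (mod 4), a square root of 29 is 29^((151+1)/4) = 29^38 mod 151.
Repeated squaring: 29^2≡86, 29^4≡148, 29^8≡9, 29^16≡81, 29^32≡68 (mod 151).
29^38 = 29^(32+4+2) ≡ 123 (mod 151).
Check: 123² = 15129 ≡ 29 (mod 151). The two roots are 28 and 123.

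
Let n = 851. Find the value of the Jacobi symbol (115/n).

0

Reciprocity: 115 ≡ 3 and 851 ≡ 3 (mod 4), so (115/851) = −(851/115).
Reduce top mod 115: now compute (46/115).
Pull out 2: since 115 ≡ 3 (mod 8), (2/115) = -1.
Reciprocity: 23 ≡ 3 and 115 ≡ 3 (mod 4), so (23/115) = −(115/23).
Reduce top mod 23: now compute (0/23).
Top reduces to 0: gcd > 1, so the symbol is 0.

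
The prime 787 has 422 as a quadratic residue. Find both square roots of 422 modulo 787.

329, 458

Since 787 ≡ 3 (mod 4), a square root of 422 is 422^((787+1)/4) = 422^197 mod 787.
Repeated squaring: 422^2≡222, 422^4≡490, 422^8≡65, 422^16≡290, 422^32≡678, 422^64≡76, 422^128≡267 (mod 787).
422^197 = 422^(128+64+4+1) ≡ 329 (mod 787).
Check: 329² = 108241 ≡ 422 (mod 787). The two roots are 329 and 458.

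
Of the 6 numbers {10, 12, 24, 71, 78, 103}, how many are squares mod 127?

(10/127) = -1 → non-residue.
(12/127) = -1 → non-residue.
(24/127) = -1 → non-residue.
(71/127) = +1 → QR.
(78/127) = -1 → non-residue.
(103/127) = +1 → QR.
Total quadratic residues among the 6: 2.

2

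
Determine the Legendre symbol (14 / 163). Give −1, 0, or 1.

Pull out 2: since 163 ≡ 3 (mod 8), (2/163) = -1.
Reciprocity: 7 ≡ 3 and 163 ≡ 3 (mod 4), so (7/163) = −(163/7).
Reduce top mod 7: now compute (2/7).
Pull out 2: since 7 ≡ 7 (mod 8), (2/7) = +1.
Reached (1/7) = 1. Collecting the sign flips along the way, the symbol is +1.

1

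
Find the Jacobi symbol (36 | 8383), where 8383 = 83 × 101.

1

Pull out 2^2: since 8383 ≡ 7 (mod 8), (2/8383) = +1, so (2/8383)^2 = +1.
Reciprocity: 9 ≡ 1 and 8383 ≡ 3 (mod 4), so (9/8383) = +(8383/9).
Reduce top mod 9: now compute (4/9).
Pull out 2^2: since 9 ≡ 1 (mod 8), (2/9) = +1, so (2/9)^2 = +1.
Reached (1/9) = 1. Collecting the sign flips along the way, the symbol is +1.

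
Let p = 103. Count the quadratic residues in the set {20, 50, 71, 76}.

2

(20/103) = -1 → non-residue.
(50/103) = +1 → QR.
(71/103) = -1 → non-residue.
(76/103) = +1 → QR.
Total quadratic residues among the 4: 2.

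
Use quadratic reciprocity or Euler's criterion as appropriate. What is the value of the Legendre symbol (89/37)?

-1

First reduce: 89 ≡ 15 (mod 37).
Reciprocity: 15 ≡ 3 and 37 ≡ 1 (mod 4), so (15/37) = +(37/15).
Reduce top mod 15: now compute (7/15).
Reciprocity: 7 ≡ 3 and 15 ≡ 3 (mod 4), so (7/15) = −(15/7).
Reduce top mod 7: now compute (1/7).
Reached (1/7) = 1. Collecting the sign flips along the way, the symbol is -1.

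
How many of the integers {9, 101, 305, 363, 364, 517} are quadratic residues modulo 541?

(9/541) = +1 → QR.
(101/541) = +1 → QR.
(305/541) = -1 → non-residue.
(363/541) = +1 → QR.
(364/541) = -1 → non-residue.
(517/541) = -1 → non-residue.
Total quadratic residues among the 6: 3.

3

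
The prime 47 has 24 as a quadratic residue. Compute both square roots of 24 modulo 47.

Since 47 ≡ 3 (mod 4), a square root of 24 is 24^((47+1)/4) = 24^12 mod 47.
Repeated squaring: 24^2≡12, 24^4≡3, 24^8≡9 (mod 47).
24^12 = 24^(8+4) ≡ 27 (mod 47).
Check: 27² = 729 ≡ 24 (mod 47). The two roots are 20 and 27.

20, 27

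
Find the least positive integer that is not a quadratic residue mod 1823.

5

(2/1823) = +1, so 2 is a residue.
(3/1823) = +1, so 3 is a residue.
(4/1823) = +1, so 4 is a residue.
(5/1823) = −1, so 5 is the smallest positive non-residue mod 1823.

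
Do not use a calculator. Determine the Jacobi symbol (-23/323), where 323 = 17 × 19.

First reduce: -23 ≡ 300 (mod 323).
Pull out 2^2: since 323 ≡ 3 (mod 8), (2/323) = -1, so (2/323)^2 = +1.
Reciprocity: 75 ≡ 3 and 323 ≡ 3 (mod 4), so (75/323) = −(323/75).
Reduce top mod 75: now compute (23/75).
Reciprocity: 23 ≡ 3 and 75 ≡ 3 (mod 4), so (23/75) = −(75/23).
Reduce top mod 23: now compute (6/23).
Pull out 2: since 23 ≡ 7 (mod 8), (2/23) = +1.
Reciprocity: 3 ≡ 3 and 23 ≡ 3 (mod 4), so (3/23) = −(23/3).
Reduce top mod 3: now compute (2/3).
Pull out 2: since 3 ≡ 3 (mod 8), (2/3) = -1.
Reached (1/3) = 1. Collecting the sign flips along the way, the symbol is +1.

1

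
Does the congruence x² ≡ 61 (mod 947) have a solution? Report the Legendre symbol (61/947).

-1

Euler's criterion: (61/947) ≡ 61^473 (mod 947).
61^2 ≡ 880 (mod 947)
61^4 ≡ 701 (mod 947)
61^8 ≡ 855 (mod 947)
61^16 ≡ 888 (mod 947)
61^32 ≡ 640 (mod 947)
61^64 ≡ 496 (mod 947)
61^128 ≡ 743 (mod 947)
61^256 ≡ 895 (mod 947)
61^473 = 61^(256+128+64+16+8+1) ≡ 946 (mod 947).
Result is 946 ≡ −1, so (61/947) = −1.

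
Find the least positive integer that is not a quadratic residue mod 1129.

(2/1129) = +1, so 2 is a residue.
(3/1129) = +1, so 3 is a residue.
(4/1129) = +1, so 4 is a residue.
(5/1129) = +1, so 5 is a residue.
(6/1129) = +1, so 6 is a residue.
(7/1129) = +1, so 7 is a residue.
(8/1129) = +1, so 8 is a residue.
(9/1129) = +1, so 9 is a residue.
(10/1129) = +1, so 10 is a residue.
(11/1129) = −1, so 11 is the smallest positive non-residue mod 1129.

11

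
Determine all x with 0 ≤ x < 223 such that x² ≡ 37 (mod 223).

Since 223 ≡ 3 (mod 4), a square root of 37 is 37^((223+1)/4) = 37^56 mod 223.
Repeated squaring: 37^2≡31, 37^4≡69, 37^8≡78, 37^16≡63, 37^32≡178 (mod 223).
37^56 = 37^(32+16+8) ≡ 86 (mod 223).
Check: 86² = 7396 ≡ 37 (mod 223). The two roots are 86 and 137.

86, 137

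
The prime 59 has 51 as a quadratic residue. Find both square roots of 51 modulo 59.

13, 46

Since 59 ≡ 3 (mod 4), a square root of 51 is 51^((59+1)/4) = 51^15 mod 59.
Repeated squaring: 51^2≡5, 51^4≡25, 51^8≡35 (mod 59).
51^15 = 51^(8+4+2+1) ≡ 46 (mod 59).
Check: 46² = 2116 ≡ 51 (mod 59). The two roots are 13 and 46.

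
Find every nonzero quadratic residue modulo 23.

1, 2, 3, 4, 6, 8, 9, 12, 13, 16, 18

Square k = 1,…,11 (k and 23−k give the same square):
1²=1, 2²=4, 3²=9, 4²=16, 5²≡2, 6²≡13, 7²≡3, 8²≡18, 9²≡12, 10²≡8, 11²≡6 (mod 23).
So the quadratic residues mod 23 are {1, 2, 3, 4, 6, 8, 9, 12, 13, 16, 18}.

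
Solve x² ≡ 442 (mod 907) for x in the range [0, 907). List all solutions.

420, 487

Since 907 ≡ 3 (mod 4), a square root of 442 is 442^((907+1)/4) = 442^227 mod 907.
Repeated squaring: 442^2≡359, 442^4≡87, 442^8≡313, 442^16≡13, 442^32≡169, 442^64≡444, 442^128≡317 (mod 907).
442^227 = 442^(128+64+32+2+1) ≡ 487 (mod 907).
Check: 487² = 237169 ≡ 442 (mod 907). The two roots are 420 and 487.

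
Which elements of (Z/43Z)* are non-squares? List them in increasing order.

2, 3, 5, 7, 8, 12, 18, 19, 20, 22, 26, 27, 28, 29, 30, 32, 33, 34, 37, 39, 42

Square k = 1,…,21 (k and 43−k give the same square):
1²=1, 2²=4, 3²=9, 4²=16, 5²=25, 6²=36, 7²≡6, 8²≡21, 9²≡38, 10²≡14, 11²≡35, 12²≡15, 13²≡40, 14²≡24, 15²≡10, 16²≡41, 17²≡31, 18²≡23, 19²≡17, 20²≡13, 21²≡11 (mod 43).
The residues are {1, 4, 6, 9, 10, 11, 13, 14, 15, 16, 17, 21, 23, 24, 25, 31, 35, 36, 38, 40, 41}; the non-residues are the remaining 21 nonzero classes.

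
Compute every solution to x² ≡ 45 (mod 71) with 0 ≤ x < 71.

20, 51

Since 71 ≡ 3 (mod 4), a square root of 45 is 45^((71+1)/4) = 45^18 mod 71.
Repeated squaring: 45^2≡37, 45^4≡20, 45^8≡45, 45^16≡37 (mod 71).
45^18 = 45^(16+2) ≡ 20 (mod 71).
Check: 20² = 400 ≡ 45 (mod 71). The two roots are 20 and 51.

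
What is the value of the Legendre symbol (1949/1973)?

1

Reciprocity: 1949 ≡ 1 and 1973 ≡ 1 (mod 4), so (1949/1973) = +(1973/1949).
Reduce top mod 1949: now compute (24/1949).
Pull out 2^3: since 1949 ≡ 5 (mod 8), (2/1949) = -1, so (2/1949)^3 = -1.
Reciprocity: 3 ≡ 3 and 1949 ≡ 1 (mod 4), so (3/1949) = +(1949/3).
Reduce top mod 3: now compute (2/3).
Pull out 2: since 3 ≡ 3 (mod 8), (2/3) = -1.
Reached (1/3) = 1. Collecting the sign flips along the way, the symbol is +1.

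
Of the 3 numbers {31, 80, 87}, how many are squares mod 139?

(31/139) = +1 → QR.
(80/139) = +1 → QR.
(87/139) = -1 → non-residue.
Total quadratic residues among the 3: 2.

2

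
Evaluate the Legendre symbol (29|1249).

Reciprocity: 29 ≡ 1 and 1249 ≡ 1 (mod 4), so (29/1249) = +(1249/29).
Reduce top mod 29: now compute (2/29).
Pull out 2: since 29 ≡ 5 (mod 8), (2/29) = -1.
Reached (1/29) = 1. Collecting the sign flips along the way, the symbol is -1.

-1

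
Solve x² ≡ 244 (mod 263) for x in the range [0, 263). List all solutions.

36, 227

Since 263 ≡ 3 (mod 4), a square root of 244 is 244^((263+1)/4) = 244^66 mod 263.
Repeated squaring: 244^2≡98, 244^4≡136, 244^8≡86, 244^16≡32, 244^32≡235, 244^64≡258 (mod 263).
244^66 = 244^(64+2) ≡ 36 (mod 263).
Check: 36² = 1296 ≡ 244 (mod 263). The two roots are 36 and 227.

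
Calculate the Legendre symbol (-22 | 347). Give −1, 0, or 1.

Euler's criterion: (-22/347) ≡ 325^173 (mod 347).
325^2 ≡ 137 (mod 347)
325^4 ≡ 31 (mod 347)
325^8 ≡ 267 (mod 347)
325^16 ≡ 154 (mod 347)
325^32 ≡ 120 (mod 347)
325^64 ≡ 173 (mod 347)
325^128 ≡ 87 (mod 347)
325^173 = 325^(128+32+8+4+1) ≡ 1 (mod 347).
Result is 1, so (-22/347) = 1.

1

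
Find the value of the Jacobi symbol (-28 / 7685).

First reduce: -28 ≡ 7657 (mod 7685).
Reciprocity: 7657 ≡ 1 and 7685 ≡ 1 (mod 4), so (7657/7685) = +(7685/7657).
Reduce top mod 7657: now compute (28/7657).
Pull out 2^2: since 7657 ≡ 1 (mod 8), (2/7657) = +1, so (2/7657)^2 = +1.
Reciprocity: 7 ≡ 3 and 7657 ≡ 1 (mod 4), so (7/7657) = +(7657/7).
Reduce top mod 7: now compute (6/7).
Pull out 2: since 7 ≡ 7 (mod 8), (2/7) = +1.
Reciprocity: 3 ≡ 3 and 7 ≡ 3 (mod 4), so (3/7) = −(7/3).
Reduce top mod 3: now compute (1/3).
Reached (1/3) = 1. Collecting the sign flips along the way, the symbol is -1.

-1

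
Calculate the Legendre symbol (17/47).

1

Reciprocity: 17 ≡ 1 and 47 ≡ 3 (mod 4), so (17/47) = +(47/17).
Reduce top mod 17: now compute (13/17).
Reciprocity: 13 ≡ 1 and 17 ≡ 1 (mod 4), so (13/17) = +(17/13).
Reduce top mod 13: now compute (4/13).
Pull out 2^2: since 13 ≡ 5 (mod 8), (2/13) = -1, so (2/13)^2 = +1.
Reached (1/13) = 1. Collecting the sign flips along the way, the symbol is +1.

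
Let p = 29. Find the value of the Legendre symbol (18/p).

-1

Pull out 2: since 29 ≡ 5 (mod 8), (2/29) = -1.
Reciprocity: 9 ≡ 1 and 29 ≡ 1 (mod 4), so (9/29) = +(29/9).
Reduce top mod 9: now compute (2/9).
Pull out 2: since 9 ≡ 1 (mod 8), (2/9) = +1.
Reached (1/9) = 1. Collecting the sign flips along the way, the symbol is -1.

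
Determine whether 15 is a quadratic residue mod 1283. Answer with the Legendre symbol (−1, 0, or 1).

-1

Reciprocity: 15 ≡ 3 and 1283 ≡ 3 (mod 4), so (15/1283) = −(1283/15).
Reduce top mod 15: now compute (8/15).
Pull out 2^3: since 15 ≡ 7 (mod 8), (2/15) = +1, so (2/15)^3 = +1.
Reached (1/15) = 1. Collecting the sign flips along the way, the symbol is -1.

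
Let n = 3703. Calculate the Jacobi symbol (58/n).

Pull out 2: since 3703 ≡ 7 (mod 8), (2/3703) = +1.
Reciprocity: 29 ≡ 1 and 3703 ≡ 3 (mod 4), so (29/3703) = +(3703/29).
Reduce top mod 29: now compute (20/29).
Pull out 2^2: since 29 ≡ 5 (mod 8), (2/29) = -1, so (2/29)^2 = +1.
Reciprocity: 5 ≡ 1 and 29 ≡ 1 (mod 4), so (5/29) = +(29/5).
Reduce top mod 5: now compute (4/5).
Pull out 2^2: since 5 ≡ 5 (mod 8), (2/5) = -1, so (2/5)^2 = +1.
Reached (1/5) = 1. Collecting the sign flips along the way, the symbol is +1.

1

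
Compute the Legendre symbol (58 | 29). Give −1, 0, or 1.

First reduce: 58 ≡ 0 (mod 29).
Top reduces to 0: gcd > 1, so the symbol is 0.

0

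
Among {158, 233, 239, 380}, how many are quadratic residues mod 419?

0

(158/419) = -1 → non-residue.
(233/419) = -1 → non-residue.
(239/419) = -1 → non-residue.
(380/419) = -1 → non-residue.
Total quadratic residues among the 4: 0.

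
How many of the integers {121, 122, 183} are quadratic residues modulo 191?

(121/191) = +1 → QR.
(122/191) = -1 → non-residue.
(183/191) = -1 → non-residue.
Total quadratic residues among the 3: 1.

1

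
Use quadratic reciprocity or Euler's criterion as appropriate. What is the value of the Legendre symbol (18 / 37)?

Pull out 2: since 37 ≡ 5 (mod 8), (2/37) = -1.
Reciprocity: 9 ≡ 1 and 37 ≡ 1 (mod 4), so (9/37) = +(37/9).
Reduce top mod 9: now compute (1/9).
Reached (1/9) = 1. Collecting the sign flips along the way, the symbol is -1.

-1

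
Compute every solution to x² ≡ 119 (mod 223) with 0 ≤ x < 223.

Since 223 ≡ 3 (mod 4), a square root of 119 is 119^((223+1)/4) = 119^56 mod 223.
Repeated squaring: 119^2≡112, 119^4≡56, 119^8≡14, 119^16≡196, 119^32≡60 (mod 223).
119^56 = 119^(32+16+8) ≡ 66 (mod 223).
Check: 66² = 4356 ≡ 119 (mod 223). The two roots are 66 and 157.

66, 157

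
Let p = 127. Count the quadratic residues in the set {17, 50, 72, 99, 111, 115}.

5

(17/127) = +1 → QR.
(50/127) = +1 → QR.
(72/127) = +1 → QR.
(99/127) = +1 → QR.
(111/127) = -1 → non-residue.
(115/127) = +1 → QR.
Total quadratic residues among the 6: 5.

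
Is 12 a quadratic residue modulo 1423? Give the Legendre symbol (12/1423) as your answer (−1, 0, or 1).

-1

Pull out 2^2: since 1423 ≡ 7 (mod 8), (2/1423) = +1, so (2/1423)^2 = +1.
Reciprocity: 3 ≡ 3 and 1423 ≡ 3 (mod 4), so (3/1423) = −(1423/3).
Reduce top mod 3: now compute (1/3).
Reached (1/3) = 1. Collecting the sign flips along the way, the symbol is -1.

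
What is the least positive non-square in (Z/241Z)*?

(2/241) = +1, so 2 is a residue.
(3/241) = +1, so 3 is a residue.
(4/241) = +1, so 4 is a residue.
(5/241) = +1, so 5 is a residue.
(6/241) = +1, so 6 is a residue.
(7/241) = −1, so 7 is the smallest positive non-residue mod 241.

7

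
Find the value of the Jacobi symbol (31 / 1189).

Reciprocity: 31 ≡ 3 and 1189 ≡ 1 (mod 4), so (31/1189) = +(1189/31).
Reduce top mod 31: now compute (11/31).
Reciprocity: 11 ≡ 3 and 31 ≡ 3 (mod 4), so (11/31) = −(31/11).
Reduce top mod 11: now compute (9/11).
Reciprocity: 9 ≡ 1 and 11 ≡ 3 (mod 4), so (9/11) = +(11/9).
Reduce top mod 9: now compute (2/9).
Pull out 2: since 9 ≡ 1 (mod 8), (2/9) = +1.
Reached (1/9) = 1. Collecting the sign flips along the way, the symbol is -1.

-1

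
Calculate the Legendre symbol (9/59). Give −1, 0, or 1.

1

Euler's criterion: (9/59) ≡ 9^29 (mod 59).
9^2 ≡ 22 (mod 59)
9^4 ≡ 12 (mod 59)
9^8 ≡ 26 (mod 59)
9^16 ≡ 27 (mod 59)
9^29 = 9^(16+8+4+1) ≡ 1 (mod 59).
Result is 1, so (9/59) = 1.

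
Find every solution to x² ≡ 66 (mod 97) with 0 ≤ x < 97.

39, 58

97 ≡ 1 (mod 4), so we find a root by search.
Trying successive values, 39² = 1521 ≡ 66 (mod 97). The other root is 97 − 39 = 58.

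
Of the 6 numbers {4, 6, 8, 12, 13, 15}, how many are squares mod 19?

(4/19) = +1 → QR.
(6/19) = +1 → QR.
(8/19) = -1 → non-residue.
(12/19) = -1 → non-residue.
(13/19) = -1 → non-residue.
(15/19) = -1 → non-residue.
Total quadratic residues among the 6: 2.

2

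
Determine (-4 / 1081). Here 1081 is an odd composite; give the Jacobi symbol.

First reduce: -4 ≡ 1077 (mod 1081).
Reciprocity: 1077 ≡ 1 and 1081 ≡ 1 (mod 4), so (1077/1081) = +(1081/1077).
Reduce top mod 1077: now compute (4/1077).
Pull out 2^2: since 1077 ≡ 5 (mod 8), (2/1077) = -1, so (2/1077)^2 = +1.
Reached (1/1077) = 1. Collecting the sign flips along the way, the symbol is +1.

1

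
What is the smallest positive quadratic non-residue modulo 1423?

3

(2/1423) = +1, so 2 is a residue.
(3/1423) = −1, so 3 is the smallest positive non-residue mod 1423.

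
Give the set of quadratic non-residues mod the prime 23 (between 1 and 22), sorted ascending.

Square k = 1,…,11 (k and 23−k give the same square):
1²=1, 2²=4, 3²=9, 4²=16, 5²≡2, 6²≡13, 7²≡3, 8²≡18, 9²≡12, 10²≡8, 11²≡6 (mod 23).
The residues are {1, 2, 3, 4, 6, 8, 9, 12, 13, 16, 18}; the non-residues are the remaining 11 nonzero classes.

5, 7, 10, 11, 14, 15, 17, 19, 20, 21, 22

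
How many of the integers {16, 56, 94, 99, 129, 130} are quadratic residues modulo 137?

5

(16/137) = +1 → QR.
(56/137) = +1 → QR.
(94/137) = -1 → non-residue.
(99/137) = +1 → QR.
(129/137) = +1 → QR.
(130/137) = +1 → QR.
Total quadratic residues among the 6: 5.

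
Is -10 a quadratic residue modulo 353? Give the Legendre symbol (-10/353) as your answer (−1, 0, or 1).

-1

First reduce: -10 ≡ 343 (mod 353).
Reciprocity: 343 ≡ 3 and 353 ≡ 1 (mod 4), so (343/353) = +(353/343).
Reduce top mod 343: now compute (10/343).
Pull out 2: since 343 ≡ 7 (mod 8), (2/343) = +1.
Reciprocity: 5 ≡ 1 and 343 ≡ 3 (mod 4), so (5/343) = +(343/5).
Reduce top mod 5: now compute (3/5).
Reciprocity: 3 ≡ 3 and 5 ≡ 1 (mod 4), so (3/5) = +(5/3).
Reduce top mod 3: now compute (2/3).
Pull out 2: since 3 ≡ 3 (mod 8), (2/3) = -1.
Reached (1/3) = 1. Collecting the sign flips along the way, the symbol is -1.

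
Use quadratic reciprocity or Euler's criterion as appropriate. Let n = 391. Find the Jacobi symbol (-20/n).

First reduce: -20 ≡ 371 (mod 391).
Reciprocity: 371 ≡ 3 and 391 ≡ 3 (mod 4), so (371/391) = −(391/371).
Reduce top mod 371: now compute (20/371).
Pull out 2^2: since 371 ≡ 3 (mod 8), (2/371) = -1, so (2/371)^2 = +1.
Reciprocity: 5 ≡ 1 and 371 ≡ 3 (mod 4), so (5/371) = +(371/5).
Reduce top mod 5: now compute (1/5).
Reached (1/5) = 1. Collecting the sign flips along the way, the symbol is -1.

-1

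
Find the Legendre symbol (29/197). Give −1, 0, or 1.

Euler's criterion: (29/197) ≡ 29^98 (mod 197).
29^2 ≡ 53 (mod 197)
29^4 ≡ 51 (mod 197)
29^8 ≡ 40 (mod 197)
29^16 ≡ 24 (mod 197)
29^32 ≡ 182 (mod 197)
29^64 ≡ 28 (mod 197)
29^98 = 29^(64+32+2) ≡ 1 (mod 197).
Result is 1, so (29/197) = 1.

1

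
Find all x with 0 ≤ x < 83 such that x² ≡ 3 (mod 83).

Since 83 ≡ 3 (mod 4), a square root of 3 is 3^((83+1)/4) = 3^21 mod 83.
Repeated squaring: 3^2≡9, 3^4≡81, 3^8≡4, 3^16≡16 (mod 83).
3^21 = 3^(16+4+1) ≡ 70 (mod 83).
Check: 70² = 4900 ≡ 3 (mod 83). The two roots are 13 and 70.

13, 70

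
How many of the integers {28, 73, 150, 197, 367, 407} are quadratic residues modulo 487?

3

(28/487) = -1 → non-residue.
(73/487) = +1 → QR.
(150/487) = -1 → non-residue.
(197/487) = +1 → QR.
(367/487) = -1 → non-residue.
(407/487) = +1 → QR.
Total quadratic residues among the 6: 3.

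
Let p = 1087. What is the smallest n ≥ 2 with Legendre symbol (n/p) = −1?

3

(2/1087) = +1, so 2 is a residue.
(3/1087) = −1, so 3 is the smallest positive non-residue mod 1087.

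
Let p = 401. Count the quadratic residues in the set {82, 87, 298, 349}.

2

(82/401) = +1 → QR.
(87/401) = -1 → non-residue.
(298/401) = +1 → QR.
(349/401) = -1 → non-residue.
Total quadratic residues among the 4: 2.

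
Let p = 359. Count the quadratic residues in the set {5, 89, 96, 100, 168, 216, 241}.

(5/359) = +1 → QR.
(89/359) = -1 → non-residue.
(96/359) = +1 → QR.
(100/359) = +1 → QR.
(168/359) = -1 → non-residue.
(216/359) = +1 → QR.
(241/359) = +1 → QR.
Total quadratic residues among the 7: 5.

5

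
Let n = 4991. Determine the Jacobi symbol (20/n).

Pull out 2^2: since 4991 ≡ 7 (mod 8), (2/4991) = +1, so (2/4991)^2 = +1.
Reciprocity: 5 ≡ 1 and 4991 ≡ 3 (mod 4), so (5/4991) = +(4991/5).
Reduce top mod 5: now compute (1/5).
Reached (1/5) = 1. Collecting the sign flips along the way, the symbol is +1.

1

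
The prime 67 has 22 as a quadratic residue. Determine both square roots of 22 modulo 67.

Since 67 ≡ 3 (mod 4), a square root of 22 is 22^((67+1)/4) = 22^17 mod 67.
Repeated squaring: 22^2≡15, 22^4≡24, 22^8≡40, 22^16≡59 (mod 67).
22^17 = 22^(16+1) ≡ 25 (mod 67).
Check: 25² = 625 ≡ 22 (mod 67). The two roots are 25 and 42.

25, 42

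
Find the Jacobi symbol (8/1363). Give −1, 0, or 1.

-1

Pull out 2^3: since 1363 ≡ 3 (mod 8), (2/1363) = -1, so (2/1363)^3 = -1.
Reached (1/1363) = 1. Collecting the sign flips along the way, the symbol is -1.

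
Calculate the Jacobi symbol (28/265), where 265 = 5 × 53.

Pull out 2^2: since 265 ≡ 1 (mod 8), (2/265) = +1, so (2/265)^2 = +1.
Reciprocity: 7 ≡ 3 and 265 ≡ 1 (mod 4), so (7/265) = +(265/7).
Reduce top mod 7: now compute (6/7).
Pull out 2: since 7 ≡ 7 (mod 8), (2/7) = +1.
Reciprocity: 3 ≡ 3 and 7 ≡ 3 (mod 4), so (3/7) = −(7/3).
Reduce top mod 3: now compute (1/3).
Reached (1/3) = 1. Collecting the sign flips along the way, the symbol is -1.

-1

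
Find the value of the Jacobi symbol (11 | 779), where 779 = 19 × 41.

Reciprocity: 11 ≡ 3 and 779 ≡ 3 (mod 4), so (11/779) = −(779/11).
Reduce top mod 11: now compute (9/11).
Reciprocity: 9 ≡ 1 and 11 ≡ 3 (mod 4), so (9/11) = +(11/9).
Reduce top mod 9: now compute (2/9).
Pull out 2: since 9 ≡ 1 (mod 8), (2/9) = +1.
Reached (1/9) = 1. Collecting the sign flips along the way, the symbol is -1.

-1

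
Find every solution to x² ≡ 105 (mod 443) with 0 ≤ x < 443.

170, 273

Since 443 ≡ 3 (mod 4), a square root of 105 is 105^((443+1)/4) = 105^111 mod 443.
Repeated squaring: 105^2≡393, 105^4≡285, 105^8≡156, 105^16≡414, 105^32≡398, 105^64≡253 (mod 443).
105^111 = 105^(64+32+8+4+2+1) ≡ 170 (mod 443).
Check: 170² = 28900 ≡ 105 (mod 443). The two roots are 170 and 273.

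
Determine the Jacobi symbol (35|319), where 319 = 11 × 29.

-1

Reciprocity: 35 ≡ 3 and 319 ≡ 3 (mod 4), so (35/319) = −(319/35).
Reduce top mod 35: now compute (4/35).
Pull out 2^2: since 35 ≡ 3 (mod 8), (2/35) = -1, so (2/35)^2 = +1.
Reached (1/35) = 1. Collecting the sign flips along the way, the symbol is -1.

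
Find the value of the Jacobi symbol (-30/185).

First reduce: -30 ≡ 155 (mod 185).
Reciprocity: 155 ≡ 3 and 185 ≡ 1 (mod 4), so (155/185) = +(185/155).
Reduce top mod 155: now compute (30/155).
Pull out 2: since 155 ≡ 3 (mod 8), (2/155) = -1.
Reciprocity: 15 ≡ 3 and 155 ≡ 3 (mod 4), so (15/155) = −(155/15).
Reduce top mod 15: now compute (5/15).
Reciprocity: 5 ≡ 1 and 15 ≡ 3 (mod 4), so (5/15) = +(15/5).
Reduce top mod 5: now compute (0/5).
Top reduces to 0: gcd > 1, so the symbol is 0.

0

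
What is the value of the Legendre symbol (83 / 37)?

First reduce: 83 ≡ 9 (mod 37).
Reciprocity: 9 ≡ 1 and 37 ≡ 1 (mod 4), so (9/37) = +(37/9).
Reduce top mod 9: now compute (1/9).
Reached (1/9) = 1. Collecting the sign flips along the way, the symbol is +1.

1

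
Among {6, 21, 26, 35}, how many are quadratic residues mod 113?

(6/113) = -1 → non-residue.
(21/113) = -1 → non-residue.
(26/113) = +1 → QR.
(35/113) = -1 → non-residue.
Total quadratic residues among the 4: 1.

1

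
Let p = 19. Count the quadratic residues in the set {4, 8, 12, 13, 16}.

2

(4/19) = +1 → QR.
(8/19) = -1 → non-residue.
(12/19) = -1 → non-residue.
(13/19) = -1 → non-residue.
(16/19) = +1 → QR.
Total quadratic residues among the 5: 2.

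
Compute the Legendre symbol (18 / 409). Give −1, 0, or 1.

1

Pull out 2: since 409 ≡ 1 (mod 8), (2/409) = +1.
Reciprocity: 9 ≡ 1 and 409 ≡ 1 (mod 4), so (9/409) = +(409/9).
Reduce top mod 9: now compute (4/9).
Pull out 2^2: since 9 ≡ 1 (mod 8), (2/9) = +1, so (2/9)^2 = +1.
Reached (1/9) = 1. Collecting the sign flips along the way, the symbol is +1.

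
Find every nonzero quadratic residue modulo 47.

1 2 3 4 6 7 8 9 12 14 16 17 18 21 24 25 27 28 32 34 36 37 42

Square k = 1,…,23 (k and 47−k give the same square):
1²=1, 2²=4, 3²=9, 4²=16, 5²=25, 6²=36, 7²≡2, 8²≡17, 9²≡34, 10²≡6, 11²≡27, 12²≡3, 13²≡28, 14²≡8, 15²≡37, 16²≡21, 17²≡7, 18²≡42, 19²≡32, 20²≡24, 21²≡18, 22²≡14, 23²≡12 (mod 47).
So the quadratic residues mod 47 are {1, 2, 3, 4, 6, 7, 8, 9, 12, 14, 16, 17, 18, 21, 24, 25, 27, 28, 32, 34, 36, 37, 42}.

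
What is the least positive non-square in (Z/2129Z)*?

(2/2129) = +1, so 2 is a residue.
(3/2129) = −1, so 3 is the smallest positive non-residue mod 2129.

3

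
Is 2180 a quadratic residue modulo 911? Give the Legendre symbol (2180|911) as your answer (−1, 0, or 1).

First reduce: 2180 ≡ 358 (mod 911).
Pull out 2: since 911 ≡ 7 (mod 8), (2/911) = +1.
Reciprocity: 179 ≡ 3 and 911 ≡ 3 (mod 4), so (179/911) = −(911/179).
Reduce top mod 179: now compute (16/179).
Pull out 2^4: since 179 ≡ 3 (mod 8), (2/179) = -1, so (2/179)^4 = +1.
Reached (1/179) = 1. Collecting the sign flips along the way, the symbol is -1.

-1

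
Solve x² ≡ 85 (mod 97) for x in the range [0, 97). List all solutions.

45, 52

97 ≡ 1 (mod 4), so we find a root by search.
Trying successive values, 45² = 2025 ≡ 85 (mod 97). The other root is 97 − 45 = 52.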